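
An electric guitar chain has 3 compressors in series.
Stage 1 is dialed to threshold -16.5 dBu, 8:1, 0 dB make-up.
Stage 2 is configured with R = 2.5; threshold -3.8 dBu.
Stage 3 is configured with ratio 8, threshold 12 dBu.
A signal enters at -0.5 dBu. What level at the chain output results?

Stage 1: overshoot 16 dB → 16/8 = 2 dB → -14.5 dBu.
Stage 2: below threshold (-14.5 ≤ -3.8); passes unchanged; output -14.5 dBu.
Stage 3: -14.5 dBu ≤ 12 dBu, so stage 3 doesn't engage; output -14.5 dBu.

-14.5 dBu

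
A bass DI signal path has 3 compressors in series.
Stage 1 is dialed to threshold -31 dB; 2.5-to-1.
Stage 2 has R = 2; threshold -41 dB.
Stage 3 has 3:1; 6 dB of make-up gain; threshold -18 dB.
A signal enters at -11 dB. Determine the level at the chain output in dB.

Stage 1: 20 dB above -31 dB, reduced 2.5:1 to 8 dB above → -23 dB.
Stage 2: 18 dB above -41 dB, reduced 2:1 to 9 dB above → -32 dB.
Stage 3: -32 dB ≤ -18 dB, so stage 3 doesn't engage; make-up brings it to -26 dB.

-26 dB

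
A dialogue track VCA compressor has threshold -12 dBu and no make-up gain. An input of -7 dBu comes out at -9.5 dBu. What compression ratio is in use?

Input overshoot = -7 − (-12) = 5 dB; output overshoot = -9.5 − (-12) = 2.5 dB.
Ratio = 5 / 2.5 = 2.

2:1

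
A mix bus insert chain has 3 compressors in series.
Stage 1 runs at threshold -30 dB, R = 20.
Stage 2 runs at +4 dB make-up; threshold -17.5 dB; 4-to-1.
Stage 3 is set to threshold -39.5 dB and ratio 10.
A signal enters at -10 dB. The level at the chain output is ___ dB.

-38.05 dB

Stage 1: 20 dB above -30 dB, reduced 20:1 to 1 dB above → -29 dB.
Stage 2: -29 dB ≤ -17.5 dB, so stage 2 doesn't engage; make-up brings it to -25 dB.
Stage 3: overshoot 14.5 dB → 14.5/10 = 1.45 dB → -38.05 dB.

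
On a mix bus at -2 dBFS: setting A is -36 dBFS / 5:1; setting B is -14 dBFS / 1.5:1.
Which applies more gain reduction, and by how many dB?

A, by 23.2 dB

A: overshoot 34 dB → output overshoot 6.8 dB → GR 27.2 dB.
B: overshoot 12 dB → output overshoot 8 dB → GR 4 dB.
A reduces 23.2 dB more.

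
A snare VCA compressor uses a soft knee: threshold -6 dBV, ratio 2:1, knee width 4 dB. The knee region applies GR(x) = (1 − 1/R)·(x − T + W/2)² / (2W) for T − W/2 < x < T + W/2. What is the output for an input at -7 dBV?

x − T + W/2 = -7 − (-6) + 2 = 1.
GR = (1 − 1/2) × 1² / 8 = 0.5 × 1 / 8 = 0.0625 dB.
Output = -7 − 0.0625 = -7.0625 dBV.

-7.0625 dBV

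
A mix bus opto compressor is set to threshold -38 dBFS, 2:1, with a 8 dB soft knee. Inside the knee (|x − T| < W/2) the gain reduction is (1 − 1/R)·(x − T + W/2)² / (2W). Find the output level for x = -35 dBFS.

x − T + W/2 = -35 − (-38) + 4 = 7.
GR = (1 − 1/2) × 7² / 16 = 0.5 × 49 / 16 = 1.53125 dB.
Output = -35 − 1.53125 = -36.53125 dBFS.

-36.53125 dBFS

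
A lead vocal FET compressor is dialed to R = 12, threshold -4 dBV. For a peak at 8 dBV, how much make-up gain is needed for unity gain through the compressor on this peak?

11 dB

Without make-up, output = threshold + overshoot/12 = -4 + 1 = -3 dBV.
Gap to target: 11 dB.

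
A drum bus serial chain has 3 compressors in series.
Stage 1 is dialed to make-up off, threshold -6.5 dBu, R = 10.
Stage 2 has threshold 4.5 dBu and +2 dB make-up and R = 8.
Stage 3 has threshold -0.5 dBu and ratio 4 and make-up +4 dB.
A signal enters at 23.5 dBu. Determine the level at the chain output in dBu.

2.5 dBu

Stage 1: overshoot 30 dB → 30/10 = 3 dB → -3.5 dBu.
Stage 2: -3.5 dBu is at or below the 4.5 dBu threshold — no compression; make-up brings it to -1.5 dBu.
Stage 3: below threshold (-1.5 ≤ -0.5); passes unchanged; make-up brings it to 2.5 dBu.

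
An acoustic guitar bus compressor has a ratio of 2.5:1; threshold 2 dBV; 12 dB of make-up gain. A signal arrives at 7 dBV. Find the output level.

16 dBV

7 dBV sits 5 dB over threshold.
At 2.5:1 the overshoot is divided by 2.5, leaving 2 dB above threshold.
Output = 2 + 2 = 4 dBV; make-up adds 12 dB, giving 16 dBV.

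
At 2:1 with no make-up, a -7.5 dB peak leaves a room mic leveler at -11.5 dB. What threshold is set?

Let T be the threshold. Output overshoot = (input overshoot)/R, so -11.5 − T = (-7.5 − T)/2.
2·(-11.5 − T) = -7.5 − T → 1·T = -23 − (-7.5) = -15.5.
T = -15.5/1 = -15.5 dB.

-15.5 dB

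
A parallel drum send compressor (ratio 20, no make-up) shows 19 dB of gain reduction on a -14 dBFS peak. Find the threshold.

Gain reduction = -14 − (-33) = 19 dB; output overshoot = GR / (R − 1) = 19 / 19 = 1 dB.
Threshold = output − output overshoot = -33 − 1 = -34 dBFS.

-34 dBFS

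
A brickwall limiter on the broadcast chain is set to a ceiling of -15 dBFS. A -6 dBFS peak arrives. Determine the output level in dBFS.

-15 dBFS

A brickwall limiter is an ∞:1 compressor: any input above the ceiling is clamped to -15 dBFS.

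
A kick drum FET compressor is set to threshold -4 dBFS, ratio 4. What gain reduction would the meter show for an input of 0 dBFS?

Overshoot = 0 − (-4) = 4 dB.
After 4:1 compression the overshoot becomes 4/4 = 1 dB.
GR = overshoot in − overshoot out = 4 − 1 = 3 dB.

3 dB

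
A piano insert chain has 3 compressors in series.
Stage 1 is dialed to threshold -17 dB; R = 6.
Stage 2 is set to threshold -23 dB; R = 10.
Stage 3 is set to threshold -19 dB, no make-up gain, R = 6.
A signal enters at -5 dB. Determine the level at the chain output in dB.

-22.2 dB

Stage 1: -5 dB is 12 dB over -17 dB; at 6:1 that becomes 2 dB over, giving -15 dB.
Stage 2: -15 dB is 8 dB over -23 dB; at 10:1 that becomes 0.8 dB over, giving -22.2 dB.
Stage 3: -22.2 dB is at or below the -19 dB threshold — no compression; output -22.2 dB.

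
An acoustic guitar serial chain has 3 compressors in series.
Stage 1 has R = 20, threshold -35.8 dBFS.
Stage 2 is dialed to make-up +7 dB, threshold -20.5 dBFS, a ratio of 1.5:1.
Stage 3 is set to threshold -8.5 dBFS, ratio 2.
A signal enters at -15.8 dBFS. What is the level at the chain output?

-27.8 dBFS

Stage 1: -15.8 dBFS is 20 dB over -35.8 dBFS; at 20:1 that becomes 1 dB over, giving -34.8 dBFS.
Stage 2: -34.8 dBFS is at or below the -20.5 dBFS threshold — no compression; make-up brings it to -27.8 dBFS.
Stage 3: -27.8 dBFS is at or below the -8.5 dBFS threshold — no compression; output -27.8 dBFS.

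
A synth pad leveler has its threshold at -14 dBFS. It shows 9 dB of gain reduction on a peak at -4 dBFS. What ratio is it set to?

Input overshoot = -4 − (-14) = 10 dB.
Output overshoot = 10 − 9 = 1 dB.
Ratio = input overshoot / output overshoot = 10 / 1 = 10.

10:1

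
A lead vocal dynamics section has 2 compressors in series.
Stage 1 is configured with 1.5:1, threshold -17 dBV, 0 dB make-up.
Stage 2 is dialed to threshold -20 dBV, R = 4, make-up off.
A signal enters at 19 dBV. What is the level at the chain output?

-13.25 dBV

Stage 1: 19 dBV is 36 dB over -17 dBV; at 1.5:1 that becomes 24 dB over, giving 7 dBV.
Stage 2: 27 dB above -20 dBV, reduced 4:1 to 6.75 dB above → -13.25 dBV.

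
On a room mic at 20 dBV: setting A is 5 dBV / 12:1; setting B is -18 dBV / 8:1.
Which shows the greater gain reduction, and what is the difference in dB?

A: GR = 15 − 15/12 = 13.75 dB.
B: GR = 38 − 38/8 = 33.25 dB.
B reduces 19.5 dB more.

B, by 19.5 dB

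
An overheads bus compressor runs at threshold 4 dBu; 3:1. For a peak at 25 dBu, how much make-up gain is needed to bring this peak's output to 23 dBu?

The peak compresses to 4 + 21/3 = 11 dBu.
To reach 23 dBu requires 23 − 11 = 12 dB of make-up.

12 dB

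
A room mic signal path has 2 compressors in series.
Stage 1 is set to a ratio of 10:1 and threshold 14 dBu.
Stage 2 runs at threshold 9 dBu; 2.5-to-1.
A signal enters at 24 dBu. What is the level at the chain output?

11.4 dBu

Stage 1: overshoot 10 dB → 10/10 = 1 dB → 15 dBu.
Stage 2: overshoot 6 dB → 6/2.5 = 2.4 dB → 11.4 dBu.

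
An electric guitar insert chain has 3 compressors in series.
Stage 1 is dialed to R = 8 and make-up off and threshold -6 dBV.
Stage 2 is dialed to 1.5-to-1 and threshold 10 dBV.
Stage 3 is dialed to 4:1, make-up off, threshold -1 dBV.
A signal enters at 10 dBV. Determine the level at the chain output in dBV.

-4 dBV

Stage 1: 10 dBV is 16 dB over -6 dBV; at 8:1 that becomes 2 dB over, giving -4 dBV.
Stage 2: -4 dBV ≤ 10 dBV, so stage 2 doesn't engage; output -4 dBV.
Stage 3: below threshold (-4 ≤ -1); passes unchanged; output -4 dBV.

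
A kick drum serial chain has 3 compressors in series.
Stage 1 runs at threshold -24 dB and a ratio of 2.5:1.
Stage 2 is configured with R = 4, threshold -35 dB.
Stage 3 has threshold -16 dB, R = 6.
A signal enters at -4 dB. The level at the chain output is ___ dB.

-30.25 dB

Stage 1: 20 dB above -24 dB, reduced 2.5:1 to 8 dB above → -16 dB.
Stage 2: overshoot 19 dB → 19/4 = 4.75 dB → -30.25 dB.
Stage 3: below threshold (-30.25 ≤ -16); passes unchanged; output -30.25 dB.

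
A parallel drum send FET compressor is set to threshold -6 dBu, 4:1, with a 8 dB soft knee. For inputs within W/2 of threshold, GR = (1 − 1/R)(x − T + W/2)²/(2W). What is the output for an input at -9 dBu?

-9.046875 dBu

x − T + W/2 = -9 − (-6) + 4 = 1.
GR = (1 − 1/4) × 1² / 16 = 0.75 × 1 / 16 = 0.046875 dB.
Output = -9 − 0.046875 = -9.046875 dBu.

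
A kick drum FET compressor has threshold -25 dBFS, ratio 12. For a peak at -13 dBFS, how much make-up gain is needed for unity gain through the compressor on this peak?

11 dB

The peak compresses to -25 + 12/12 = -24 dBFS.
To reach -13 dBFS requires -13 − (-24) = 11 dB of make-up.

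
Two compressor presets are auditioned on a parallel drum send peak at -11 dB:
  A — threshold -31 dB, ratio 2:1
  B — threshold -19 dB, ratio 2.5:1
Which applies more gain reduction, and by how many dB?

A: 20 dB over, compressed to 10 dB over, so 10 dB of GR.
B: 8 dB over, compressed to 3.2 dB over, so 4.8 dB of GR.
A applies 5.2 dB more gain reduction.

A, by 5.2 dB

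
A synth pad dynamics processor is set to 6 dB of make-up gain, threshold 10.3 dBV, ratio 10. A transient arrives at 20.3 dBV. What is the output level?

17.3 dBV

The input is 10 dB above the 10.3 dBV threshold.
The 10 dB excess becomes 1 dB after 10:1 reduction.
That puts the output at 11.3 dBV; make-up adds 6 dB, giving 17.3 dBV.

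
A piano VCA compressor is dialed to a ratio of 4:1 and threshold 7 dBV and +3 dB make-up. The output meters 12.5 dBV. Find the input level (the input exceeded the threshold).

17 dBV

Remove make-up: 12.5 − 3 = 9.5 dBV.
That's 2.5 dB above the 7 dBV threshold.
Input overshoot = R × output overshoot = 10 dB → input = 7 + 10 = 17 dBV.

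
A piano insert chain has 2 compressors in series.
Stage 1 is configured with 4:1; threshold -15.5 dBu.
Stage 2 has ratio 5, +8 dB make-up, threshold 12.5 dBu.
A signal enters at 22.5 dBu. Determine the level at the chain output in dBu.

Stage 1: overshoot 38 dB → 38/4 = 9.5 dB → -6 dBu.
Stage 2: -6 dBu is at or below the 12.5 dBu threshold — no compression; make-up brings it to 2 dBu.

2 dBu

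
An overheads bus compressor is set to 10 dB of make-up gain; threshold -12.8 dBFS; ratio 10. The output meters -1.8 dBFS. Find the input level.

Remove make-up: -1.8 − 10 = -11.8 dBFS.
The compressed level sits -11.8 − (-12.8) = 1 dB over threshold.
Undo the ratio: input overshoot = 1 × 10 = 10 dB, giving input = -2.8 dBFS.

-2.8 dBFS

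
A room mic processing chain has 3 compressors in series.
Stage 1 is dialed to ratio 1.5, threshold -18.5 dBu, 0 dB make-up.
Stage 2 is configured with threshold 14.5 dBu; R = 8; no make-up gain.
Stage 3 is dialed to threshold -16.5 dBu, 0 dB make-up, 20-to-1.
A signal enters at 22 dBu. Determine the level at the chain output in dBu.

Stage 1: overshoot 40.5 dB → 40.5/1.5 = 27 dB → 8.5 dBu.
Stage 2: 8.5 dBu is at or below the 14.5 dBu threshold — no compression; output 8.5 dBu.
Stage 3: overshoot 25 dB → 25/20 = 1.25 dB → -15.25 dBu.

-15.25 dBu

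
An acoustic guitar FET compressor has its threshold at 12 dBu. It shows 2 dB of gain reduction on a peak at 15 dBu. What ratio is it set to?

Input overshoot = 15 − 12 = 3 dB.
Output overshoot = 3 − 2 = 1 dB.
Ratio = input overshoot / output overshoot = 3 / 1 = 3.

3:1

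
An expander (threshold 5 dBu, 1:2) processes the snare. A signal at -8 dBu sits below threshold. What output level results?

-21 dBu

The input is 13 dB below the 5 dBu threshold.
A 1:2 expander multiplies undershoot by 2: 13 × 2 = 26 dB below threshold.
Output = 5 − 26 = -21 dBu.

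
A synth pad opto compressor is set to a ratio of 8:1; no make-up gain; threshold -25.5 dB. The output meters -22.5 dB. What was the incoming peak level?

-1.5 dB

That's 3 dB above the -25.5 dB threshold.
Undo the ratio: input overshoot = 3 × 8 = 24 dB, giving input = -1.5 dB.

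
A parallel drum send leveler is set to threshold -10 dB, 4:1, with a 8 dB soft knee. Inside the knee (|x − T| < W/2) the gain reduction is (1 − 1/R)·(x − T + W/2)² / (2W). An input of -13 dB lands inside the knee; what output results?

-13.046875 dB

x − T + W/2 = -13 − (-10) + 4 = 1.
GR = (1 − 1/4) × 1² / 16 = 0.75 × 1 / 16 = 0.046875 dB.
Output = -13 − 0.046875 = -13.046875 dB.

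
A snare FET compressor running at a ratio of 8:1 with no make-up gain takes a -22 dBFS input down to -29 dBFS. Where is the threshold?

Let T be the threshold. Output overshoot = (input overshoot)/R, so -29 − T = (-22 − T)/8.
8·(-29 − T) = -22 − T → 7·T = -232 − (-22) = -210.
T = -210/7 = -30 dBFS.

-30 dBFS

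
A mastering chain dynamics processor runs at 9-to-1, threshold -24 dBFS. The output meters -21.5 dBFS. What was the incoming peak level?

-1.5 dBFS

Post-compression overshoot = -21.5 − (-24) = 2.5 dB.
Undo the ratio: input overshoot = 2.5 × 9 = 22.5 dB, giving input = -1.5 dBFS.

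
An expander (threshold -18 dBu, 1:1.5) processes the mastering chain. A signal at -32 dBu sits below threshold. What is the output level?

Below threshold, a 1:1.5 expander applies gain = (1.5−1)×(T − x) of attenuation.
(1.5−1) × 14 = 7 dB, so output = -32 − 7 = -39 dBu.

-39 dBu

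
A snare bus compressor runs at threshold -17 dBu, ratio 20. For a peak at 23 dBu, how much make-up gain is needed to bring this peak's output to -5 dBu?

10 dB

Overshoot 40 dB → 40/20 = 2 dB after compression, so the compressed level is -17 + 2 = -15 dBu.
Make-up = target − compressed = -5 − (-15) = 10 dB.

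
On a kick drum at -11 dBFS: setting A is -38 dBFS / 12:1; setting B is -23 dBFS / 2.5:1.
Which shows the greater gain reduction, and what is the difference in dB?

A, by 17.55 dB

A: overshoot 27 dB → output overshoot 2.25 dB → GR 24.75 dB.
B: overshoot 12 dB → output overshoot 4.8 dB → GR 7.2 dB.
A reduces 17.55 dB more.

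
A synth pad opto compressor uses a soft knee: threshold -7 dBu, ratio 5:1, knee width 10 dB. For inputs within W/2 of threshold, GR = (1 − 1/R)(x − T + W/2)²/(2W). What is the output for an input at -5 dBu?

x − T + W/2 = -5 − (-7) + 5 = 7.
GR = (1 − 1/5) × 7² / 20 = 0.8 × 49 / 20 = 1.96 dB.
Output = -5 − 1.96 = -6.96 dBu.

-6.96 dBu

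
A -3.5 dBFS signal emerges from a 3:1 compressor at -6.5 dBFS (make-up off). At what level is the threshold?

Gain reduction = -3.5 − (-6.5) = 3 dB; output overshoot = GR / (R − 1) = 3 / 2 = 1.5 dB.
Threshold = output − output overshoot = -6.5 − 1.5 = -8 dBFS.

-8 dBFS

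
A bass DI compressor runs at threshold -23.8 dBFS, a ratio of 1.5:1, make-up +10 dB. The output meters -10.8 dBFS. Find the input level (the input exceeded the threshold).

Remove make-up: -10.8 − 10 = -20.8 dBFS.
Post-compression overshoot = -20.8 − (-23.8) = 3 dB.
Before 1.5:1 compression the overshoot was 3 × 1.5 = 4.5 dB, so input = -23.8 + 4.5 = -19.3 dBFS.

-19.3 dBFS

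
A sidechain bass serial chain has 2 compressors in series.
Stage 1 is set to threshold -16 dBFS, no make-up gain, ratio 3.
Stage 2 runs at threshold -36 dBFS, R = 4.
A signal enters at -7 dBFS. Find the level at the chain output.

Stage 1: 9 dB above -16 dBFS, reduced 3:1 to 3 dB above → -13 dBFS.
Stage 2: -13 dBFS is 23 dB over -36 dBFS; at 4:1 that becomes 5.75 dB over, giving -30.25 dBFS.

-30.25 dBFS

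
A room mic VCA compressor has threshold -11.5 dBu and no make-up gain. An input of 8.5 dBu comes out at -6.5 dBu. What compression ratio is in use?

Input overshoot = 8.5 − (-11.5) = 20 dB; output overshoot = -6.5 − (-11.5) = 5 dB.
Ratio = 20 / 5 = 4.

4:1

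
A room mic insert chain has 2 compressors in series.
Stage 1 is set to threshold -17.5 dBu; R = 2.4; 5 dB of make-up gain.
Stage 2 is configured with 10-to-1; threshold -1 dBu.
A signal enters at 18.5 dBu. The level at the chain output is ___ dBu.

Stage 1: overshoot 36 dB → 36/2.4 = 15 dB → -2.5 dBu; +5 dB make-up → 2.5 dBu.
Stage 2: 3.5 dB above -1 dBu, reduced 10:1 to 0.35 dB above → -0.65 dBu.

-0.65 dBu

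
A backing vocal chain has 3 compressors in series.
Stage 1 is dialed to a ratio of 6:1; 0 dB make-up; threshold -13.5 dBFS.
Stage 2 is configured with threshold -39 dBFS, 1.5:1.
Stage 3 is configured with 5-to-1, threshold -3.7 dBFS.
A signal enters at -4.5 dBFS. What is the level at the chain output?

-21 dBFS

Stage 1: -4.5 dBFS is 9 dB over -13.5 dBFS; at 6:1 that becomes 1.5 dB over, giving -12 dBFS.
Stage 2: overshoot 27 dB → 27/1.5 = 18 dB → -21 dBFS.
Stage 3: -21 dBFS is at or below the -3.7 dBFS threshold — no compression; output -21 dBFS.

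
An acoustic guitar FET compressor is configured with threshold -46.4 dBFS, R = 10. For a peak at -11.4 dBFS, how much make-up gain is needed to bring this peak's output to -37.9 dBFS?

5 dB

Without make-up, output = threshold + overshoot/10 = -46.4 + 3.5 = -42.9 dBFS.
Gap to target: 5 dB.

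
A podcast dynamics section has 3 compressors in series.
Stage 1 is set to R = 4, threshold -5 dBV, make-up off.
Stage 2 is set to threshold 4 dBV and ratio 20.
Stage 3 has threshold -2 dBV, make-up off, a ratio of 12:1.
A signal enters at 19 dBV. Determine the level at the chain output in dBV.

Stage 1: 19 dBV is 24 dB over -5 dBV; at 4:1 that becomes 6 dB over, giving 1 dBV.
Stage 2: 1 dBV is at or below the 4 dBV threshold — no compression; output 1 dBV.
Stage 3: overshoot 3 dB → 3/12 = 0.25 dB → -1.75 dBV.

-1.75 dBV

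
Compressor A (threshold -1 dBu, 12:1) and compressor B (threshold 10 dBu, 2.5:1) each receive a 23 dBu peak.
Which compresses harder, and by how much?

A: overshoot 24 dB → output overshoot 2 dB → GR 22 dB.
B: overshoot 13 dB → output overshoot 5.2 dB → GR 7.8 dB.
A applies 14.2 dB more gain reduction.

A, by 14.2 dB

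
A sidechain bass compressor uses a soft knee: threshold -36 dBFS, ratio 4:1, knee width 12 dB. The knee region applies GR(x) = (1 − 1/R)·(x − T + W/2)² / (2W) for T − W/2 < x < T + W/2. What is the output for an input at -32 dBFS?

x − T + W/2 = -32 − (-36) + 6 = 10.
GR = (1 − 1/4) × 10² / 24 = 0.75 × 100 / 24 = 3.125 dB.
Output = -32 − 3.125 = -35.125 dBFS.

-35.125 dBFS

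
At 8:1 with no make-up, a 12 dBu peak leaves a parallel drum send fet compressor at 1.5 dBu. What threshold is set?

Let T be the threshold. Output overshoot = (input overshoot)/R, so 1.5 − T = (12 − T)/8.
8·(1.5 − T) = 12 − T → 7·T = 12 − 12 = 0.
T = 0/7 = 0 dBu.

0 dBu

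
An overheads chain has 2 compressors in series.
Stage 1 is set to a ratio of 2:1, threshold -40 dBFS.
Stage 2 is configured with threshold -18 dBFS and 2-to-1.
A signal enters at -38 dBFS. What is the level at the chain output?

-39 dBFS

Stage 1: 2 dB above -40 dBFS, reduced 2:1 to 1 dB above → -39 dBFS.
Stage 2: -39 dBFS is at or below the -18 dBFS threshold — no compression; output -39 dBFS.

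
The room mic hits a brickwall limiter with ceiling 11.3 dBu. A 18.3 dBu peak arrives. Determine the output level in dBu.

11.3 dBu

A brickwall limiter is an ∞:1 compressor: any input above the ceiling is clamped to 11.3 dBu.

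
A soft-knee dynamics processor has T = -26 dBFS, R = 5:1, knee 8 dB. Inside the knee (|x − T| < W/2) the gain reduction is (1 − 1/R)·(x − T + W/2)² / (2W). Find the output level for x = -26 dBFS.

x − T + W/2 = -26 − (-26) + 4 = 4.
GR = (1 − 1/5) × 4² / 16 = 0.8 × 16 / 16 = 0.8 dB.
Output = -26 − 0.8 = -26.8 dBFS.

-26.8 dBFS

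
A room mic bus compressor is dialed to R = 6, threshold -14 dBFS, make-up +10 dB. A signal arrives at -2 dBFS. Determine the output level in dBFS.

-2 dBFS

The input is 12 dB above the -14 dBFS threshold.
The 12 dB excess becomes 2 dB after 6:1 reduction.
Output = -14 + 2 = -12 dBFS; make-up adds 10 dB, giving -2 dBFS.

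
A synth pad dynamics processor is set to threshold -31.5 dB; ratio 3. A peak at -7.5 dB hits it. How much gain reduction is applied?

Overshoot = -7.5 − (-31.5) = 24 dB.
At 3:1, output sits 24/3 = 8 dB above threshold.
Gain reduction = 24 − 8 = 16 dB.

16 dB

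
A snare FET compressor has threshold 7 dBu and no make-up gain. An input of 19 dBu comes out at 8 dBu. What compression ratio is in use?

Input overshoot = 19 − 7 = 12 dB; output overshoot = 8 − 7 = 1 dB.
Ratio = 12 / 1 = 12.

12:1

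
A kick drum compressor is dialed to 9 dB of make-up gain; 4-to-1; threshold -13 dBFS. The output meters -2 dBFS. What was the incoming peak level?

Remove make-up: -2 − 9 = -11 dBFS.
The compressed level sits -11 − (-13) = 2 dB over threshold.
Before 4:1 compression the overshoot was 2 × 4 = 8 dB, so input = -13 + 8 = -5 dBFS.

-5 dBFS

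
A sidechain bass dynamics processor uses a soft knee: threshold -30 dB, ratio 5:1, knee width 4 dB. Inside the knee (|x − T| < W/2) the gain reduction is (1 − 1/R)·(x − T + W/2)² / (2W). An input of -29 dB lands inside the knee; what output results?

x − T + W/2 = -29 − (-30) + 2 = 3.
GR = (1 − 1/5) × 3² / 8 = 0.8 × 9 / 8 = 0.9 dB.
Output = -29 − 0.9 = -29.9 dB.

-29.9 dB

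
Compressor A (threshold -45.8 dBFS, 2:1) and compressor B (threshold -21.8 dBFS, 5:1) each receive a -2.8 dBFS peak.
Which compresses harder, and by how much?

A: 43 dB over, compressed to 21.5 dB over, so 21.5 dB of GR.
B: 19 dB over, compressed to 3.8 dB over, so 15.2 dB of GR.
A applies 6.3 dB more gain reduction.

A, by 6.3 dB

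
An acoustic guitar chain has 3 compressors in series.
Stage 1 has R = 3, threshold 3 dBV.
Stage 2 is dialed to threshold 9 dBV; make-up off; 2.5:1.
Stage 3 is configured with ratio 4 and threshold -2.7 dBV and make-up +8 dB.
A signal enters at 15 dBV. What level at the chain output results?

7.725 dBV

Stage 1: 15 dBV is 12 dB over 3 dBV; at 3:1 that becomes 4 dB over, giving 7 dBV.
Stage 2: 7 dBV ≤ 9 dBV, so stage 2 doesn't engage; output 7 dBV.
Stage 3: overshoot 9.7 dB → 9.7/4 = 2.425 dB → -0.275 dBV; +8 dB make-up → 7.725 dBV.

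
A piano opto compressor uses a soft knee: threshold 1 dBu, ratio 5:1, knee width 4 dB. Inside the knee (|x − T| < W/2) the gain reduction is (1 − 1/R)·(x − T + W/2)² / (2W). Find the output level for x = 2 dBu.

1.1 dBu

x − T + W/2 = 2 − 1 + 2 = 3.
GR = (1 − 1/5) × 3² / 8 = 0.8 × 9 / 8 = 0.9 dB.
Output = 2 − 0.9 = 1.1 dBu.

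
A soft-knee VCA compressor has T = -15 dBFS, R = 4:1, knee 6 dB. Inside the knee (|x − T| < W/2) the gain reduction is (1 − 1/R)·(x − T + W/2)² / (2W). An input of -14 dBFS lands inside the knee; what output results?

x − T + W/2 = -14 − (-15) + 3 = 4.
GR = (1 − 1/4) × 4² / 12 = 0.75 × 16 / 12 = 1 dB.
Output = -14 − 1 = -15 dBFS.

-15 dBFS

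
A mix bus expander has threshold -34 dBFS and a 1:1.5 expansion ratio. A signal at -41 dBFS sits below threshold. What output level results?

-44.5 dBFS

The input is 7 dB below the -34 dBFS threshold.
A 1:1.5 expander multiplies undershoot by 1.5: 7 × 1.5 = 10.5 dB below threshold.
Output = -34 − 10.5 = -44.5 dBFS.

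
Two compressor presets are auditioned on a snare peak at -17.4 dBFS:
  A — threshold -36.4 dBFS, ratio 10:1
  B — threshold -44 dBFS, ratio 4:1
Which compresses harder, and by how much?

B, by 2.85 dB

A: 19 dB over, compressed to 1.9 dB over, so 17.1 dB of GR.
B: 26.6 dB over, compressed to 6.65 dB over, so 19.95 dB of GR.
Difference: 2.85 dB in favour of B.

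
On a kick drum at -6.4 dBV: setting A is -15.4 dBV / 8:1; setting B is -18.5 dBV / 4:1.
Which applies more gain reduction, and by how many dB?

B, by 1.2 dB

A: overshoot 9 dB → output overshoot 1.125 dB → GR 7.875 dB.
B: overshoot 12.1 dB → output overshoot 3.025 dB → GR 9.075 dB.
Difference: 1.2 dB in favour of B.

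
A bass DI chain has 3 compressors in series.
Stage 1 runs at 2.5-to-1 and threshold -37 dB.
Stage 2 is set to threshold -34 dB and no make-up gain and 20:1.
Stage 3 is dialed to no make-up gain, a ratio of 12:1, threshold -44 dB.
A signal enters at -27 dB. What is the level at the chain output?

Stage 1: overshoot 10 dB → 10/2.5 = 4 dB → -33 dB.
Stage 2: -33 dB is 1 dB over -34 dB; at 20:1 that becomes 0.05 dB over, giving -33.95 dB.
Stage 3: 10.05 dB above -44 dB, reduced 12:1 to 0.8375 dB above → -43.1625 dB.

-43.1625 dB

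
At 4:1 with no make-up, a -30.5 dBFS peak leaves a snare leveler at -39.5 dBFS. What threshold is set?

Input is 12 dB above T (since output overshoot × R = input overshoot: (-39.5 − T)·4 = -30.5 − T gives T = -42.5 dBFS).
Check: -42.5 + (-30.5 − (-42.5))/4 = -42.5 + 3 = -39.5 dBFS. ✓

-42.5 dBFS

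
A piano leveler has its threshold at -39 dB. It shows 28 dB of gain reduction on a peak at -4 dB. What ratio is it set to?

5:1

Input overshoot = -4 − (-39) = 35 dB.
Output overshoot = 35 − 28 = 7 dB.
Ratio = input overshoot / output overshoot = 35 / 7 = 5.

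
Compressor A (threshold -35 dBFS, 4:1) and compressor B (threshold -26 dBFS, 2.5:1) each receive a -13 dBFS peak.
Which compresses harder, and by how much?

A: GR = 22 − 22/4 = 16.5 dB.
B: GR = 13 − 13/2.5 = 7.8 dB.
Difference: 8.7 dB in favour of A.

A, by 8.7 dB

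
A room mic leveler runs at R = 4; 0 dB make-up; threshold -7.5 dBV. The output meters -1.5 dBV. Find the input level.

16.5 dBV

The compressed level sits -1.5 − (-7.5) = 6 dB over threshold.
Input overshoot = R × output overshoot = 24 dB → input = -7.5 + 24 = 16.5 dBV.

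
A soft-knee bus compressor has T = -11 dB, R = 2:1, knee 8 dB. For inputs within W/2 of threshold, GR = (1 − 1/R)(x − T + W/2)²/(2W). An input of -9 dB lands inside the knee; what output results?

x − T + W/2 = -9 − (-11) + 4 = 6.
GR = (1 − 1/2) × 6² / 16 = 0.5 × 36 / 16 = 1.125 dB.
Output = -9 − 1.125 = -10.125 dB.

-10.125 dB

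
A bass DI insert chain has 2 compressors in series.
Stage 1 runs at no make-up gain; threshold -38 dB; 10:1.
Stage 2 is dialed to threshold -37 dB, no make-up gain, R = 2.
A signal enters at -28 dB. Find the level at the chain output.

-37 dB

Stage 1: 10 dB above -38 dB, reduced 10:1 to 1 dB above → -37 dB.
Stage 2: below threshold (-37 ≤ -37); passes unchanged; output -37 dB.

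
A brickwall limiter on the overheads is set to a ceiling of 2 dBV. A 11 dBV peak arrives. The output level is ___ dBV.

The limiter clamps the peak to its 2 dBV ceiling.

2 dBV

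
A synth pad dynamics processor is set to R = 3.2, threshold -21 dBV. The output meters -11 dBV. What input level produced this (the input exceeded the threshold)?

The compressed level sits -11 − (-21) = 10 dB over threshold.
Undo the ratio: input overshoot = 10 × 3.2 = 32 dB, giving input = 11 dBV.

11 dBV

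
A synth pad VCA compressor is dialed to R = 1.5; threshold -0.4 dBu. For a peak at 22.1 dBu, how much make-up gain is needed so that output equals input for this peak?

The peak compresses to -0.4 + 22.5/1.5 = 14.6 dBu.
To reach 22.1 dBu requires 22.1 − 14.6 = 7.5 dB of make-up.

7.5 dB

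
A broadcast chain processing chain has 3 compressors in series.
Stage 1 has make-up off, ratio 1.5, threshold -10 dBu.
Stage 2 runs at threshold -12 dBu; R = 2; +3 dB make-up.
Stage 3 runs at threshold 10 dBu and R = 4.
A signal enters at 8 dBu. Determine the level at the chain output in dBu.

Stage 1: 8 dBu is 18 dB over -10 dBu; at 1.5:1 that becomes 12 dB over, giving 2 dBu.
Stage 2: overshoot 14 dB → 14/2 = 7 dB → -5 dBu; +3 dB make-up → -2 dBu.
Stage 3: below threshold (-2 ≤ 10); passes unchanged; output -2 dBu.

-2 dBu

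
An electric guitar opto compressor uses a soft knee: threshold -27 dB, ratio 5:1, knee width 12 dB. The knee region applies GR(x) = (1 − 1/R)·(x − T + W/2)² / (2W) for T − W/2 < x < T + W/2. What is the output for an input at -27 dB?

x − T + W/2 = -27 − (-27) + 6 = 6.
GR = (1 − 1/5) × 6² / 24 = 0.8 × 36 / 24 = 1.2 dB.
Output = -27 − 1.2 = -28.2 dB.

-28.2 dB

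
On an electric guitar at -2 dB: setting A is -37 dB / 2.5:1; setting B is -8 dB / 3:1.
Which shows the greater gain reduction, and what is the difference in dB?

A: overshoot 35 dB → output overshoot 14 dB → GR 21 dB.
B: overshoot 6 dB → output overshoot 2 dB → GR 4 dB.
Difference: 17 dB in favour of A.

A, by 17 dB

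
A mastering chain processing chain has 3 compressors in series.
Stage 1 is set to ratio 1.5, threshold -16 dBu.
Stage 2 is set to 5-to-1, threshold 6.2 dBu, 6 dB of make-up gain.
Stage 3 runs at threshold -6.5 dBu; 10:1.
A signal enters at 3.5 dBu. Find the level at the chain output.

Stage 1: 19.5 dB above -16 dBu, reduced 1.5:1 to 13 dB above → -3 dBu.
Stage 2: below threshold (-3 ≤ 6.2); passes unchanged; make-up brings it to 3 dBu.
Stage 3: 9.5 dB above -6.5 dBu, reduced 10:1 to 0.95 dB above → -5.55 dBu.

-5.55 dBu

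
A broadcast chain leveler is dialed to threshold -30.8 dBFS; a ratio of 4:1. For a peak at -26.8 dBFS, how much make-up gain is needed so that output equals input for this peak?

Overshoot 4 dB → 4/4 = 1 dB after compression, so the compressed level is -30.8 + 1 = -29.8 dBFS.
Make-up = target − compressed = -26.8 − (-29.8) = 3 dB.

3 dB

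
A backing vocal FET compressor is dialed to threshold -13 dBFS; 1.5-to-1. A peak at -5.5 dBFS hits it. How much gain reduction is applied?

The signal is 7.5 dB above threshold.
At 1.5:1, output sits 7.5/1.5 = 5 dB above threshold.
Gain reduction = 7.5 − 5 = 2.5 dB.

2.5 dB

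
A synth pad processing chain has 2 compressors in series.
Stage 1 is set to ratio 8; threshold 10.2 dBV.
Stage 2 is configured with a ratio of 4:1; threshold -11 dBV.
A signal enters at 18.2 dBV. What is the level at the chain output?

Stage 1: overshoot 8 dB → 8/8 = 1 dB → 11.2 dBV.
Stage 2: 22.2 dB above -11 dBV, reduced 4:1 to 5.55 dB above → -5.45 dBV.

-5.45 dBV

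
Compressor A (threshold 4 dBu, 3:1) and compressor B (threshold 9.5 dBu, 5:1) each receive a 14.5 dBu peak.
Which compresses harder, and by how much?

A, by 3 dB

A: GR = 10.5 − 10.5/3 = 7 dB.
B: GR = 5 − 5/5 = 4 dB.
Difference: 3 dB in favour of A.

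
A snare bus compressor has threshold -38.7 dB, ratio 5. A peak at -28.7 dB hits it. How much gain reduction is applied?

The signal is 10 dB above threshold.
A 5:1 ratio leaves 2 dB of that excess.
Gain reduction = 10 − 2 = 8 dB.

8 dB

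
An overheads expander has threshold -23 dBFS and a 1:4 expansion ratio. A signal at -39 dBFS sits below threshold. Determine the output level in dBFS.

-87 dBFS

Below threshold, a 1:4 expander applies gain = (4−1)×(T − x) of attenuation.
(4−1) × 16 = 48 dB, so output = -39 − 48 = -87 dBFS.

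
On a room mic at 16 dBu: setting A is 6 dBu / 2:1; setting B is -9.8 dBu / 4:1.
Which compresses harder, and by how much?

B, by 14.35 dB

A: overshoot 10 dB → output overshoot 5 dB → GR 5 dB.
B: overshoot 25.8 dB → output overshoot 6.45 dB → GR 19.35 dB.
B reduces 14.35 dB more.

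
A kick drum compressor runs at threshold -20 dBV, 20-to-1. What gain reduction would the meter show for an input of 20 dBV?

38 dB

20 dBV exceeds the threshold by 40 dB.
A 20:1 ratio leaves 2 dB of that excess.
GR = overshoot in − overshoot out = 40 − 2 = 38 dB.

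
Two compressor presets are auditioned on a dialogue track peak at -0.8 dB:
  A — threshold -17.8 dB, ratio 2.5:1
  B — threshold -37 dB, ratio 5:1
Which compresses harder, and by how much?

B, by 18.76 dB

A: overshoot 17 dB → output overshoot 6.8 dB → GR 10.2 dB.
B: overshoot 36.2 dB → output overshoot 7.24 dB → GR 28.96 dB.
B reduces 18.76 dB more.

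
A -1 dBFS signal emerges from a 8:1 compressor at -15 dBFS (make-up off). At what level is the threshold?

Let T be the threshold. Output overshoot = (input overshoot)/R, so -15 − T = (-1 − T)/8.
8·(-15 − T) = -1 − T → 7·T = -120 − (-1) = -119.
T = -119/7 = -17 dBFS.

-17 dBFS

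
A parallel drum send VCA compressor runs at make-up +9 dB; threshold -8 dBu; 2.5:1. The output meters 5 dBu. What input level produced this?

Remove make-up: 5 − 9 = -4 dBu.
Post-compression overshoot = -4 − (-8) = 4 dB.
Before 2.5:1 compression the overshoot was 4 × 2.5 = 10 dB, so input = -8 + 10 = 2 dBu.

2 dBu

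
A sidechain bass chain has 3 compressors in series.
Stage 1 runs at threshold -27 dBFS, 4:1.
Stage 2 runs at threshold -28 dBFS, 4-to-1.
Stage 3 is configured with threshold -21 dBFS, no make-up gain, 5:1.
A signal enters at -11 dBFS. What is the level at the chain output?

Stage 1: 16 dB above -27 dBFS, reduced 4:1 to 4 dB above → -23 dBFS.
Stage 2: overshoot 5 dB → 5/4 = 1.25 dB → -26.75 dBFS.
Stage 3: below threshold (-26.75 ≤ -21); passes unchanged; output -26.75 dBFS.

-26.75 dBFS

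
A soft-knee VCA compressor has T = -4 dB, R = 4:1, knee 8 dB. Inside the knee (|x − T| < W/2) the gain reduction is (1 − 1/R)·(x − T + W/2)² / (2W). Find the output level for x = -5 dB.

-5.421875 dB

x − T + W/2 = -5 − (-4) + 4 = 3.
GR = (1 − 1/4) × 3² / 16 = 0.75 × 9 / 16 = 0.421875 dB.
Output = -5 − 0.421875 = -5.421875 dB.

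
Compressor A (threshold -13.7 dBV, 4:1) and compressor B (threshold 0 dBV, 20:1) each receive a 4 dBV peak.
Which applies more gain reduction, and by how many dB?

A: 17.7 dB over, compressed to 4.425 dB over, so 13.275 dB of GR.
B: 4 dB over, compressed to 0.2 dB over, so 3.8 dB of GR.
A reduces 9.475 dB more.

A, by 9.475 dB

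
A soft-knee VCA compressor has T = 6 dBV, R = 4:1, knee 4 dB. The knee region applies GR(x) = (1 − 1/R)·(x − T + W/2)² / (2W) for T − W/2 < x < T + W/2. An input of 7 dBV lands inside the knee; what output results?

6.15625 dBV

x − T + W/2 = 7 − 6 + 2 = 3.
GR = (1 − 1/4) × 3² / 8 = 0.75 × 9 / 8 = 0.84375 dB.
Output = 7 − 0.84375 = 6.15625 dBV.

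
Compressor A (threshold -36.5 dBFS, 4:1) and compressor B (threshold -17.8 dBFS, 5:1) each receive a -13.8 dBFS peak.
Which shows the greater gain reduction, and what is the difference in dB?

A: 22.7 dB over, compressed to 5.675 dB over, so 17.025 dB of GR.
B: 4 dB over, compressed to 0.8 dB over, so 3.2 dB of GR.
A reduces 13.825 dB more.

A, by 13.825 dB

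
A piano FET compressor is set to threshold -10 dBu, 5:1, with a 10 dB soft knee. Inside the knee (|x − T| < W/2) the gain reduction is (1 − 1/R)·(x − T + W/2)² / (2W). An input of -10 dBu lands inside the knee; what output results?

x − T + W/2 = -10 − (-10) + 5 = 5.
GR = (1 − 1/5) × 5² / 20 = 0.8 × 25 / 20 = 1 dB.
Output = -10 − 1 = -11 dBu.

-11 dBu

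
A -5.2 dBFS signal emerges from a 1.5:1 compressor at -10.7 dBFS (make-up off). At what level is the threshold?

Let T be the threshold. Output overshoot = (input overshoot)/R, so -10.7 − T = (-5.2 − T)/1.5.
1.5·(-10.7 − T) = -5.2 − T → 0.5·T = -16.05 − (-5.2) = -10.85.
T = -10.85/0.5 = -21.7 dBFS.

-21.7 dBFS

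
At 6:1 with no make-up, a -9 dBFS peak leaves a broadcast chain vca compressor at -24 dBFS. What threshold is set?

Let T be the threshold. Output overshoot = (input overshoot)/R, so -24 − T = (-9 − T)/6.
6·(-24 − T) = -9 − T → 5·T = -144 − (-9) = -135.
T = -135/5 = -27 dBFS.

-27 dBFS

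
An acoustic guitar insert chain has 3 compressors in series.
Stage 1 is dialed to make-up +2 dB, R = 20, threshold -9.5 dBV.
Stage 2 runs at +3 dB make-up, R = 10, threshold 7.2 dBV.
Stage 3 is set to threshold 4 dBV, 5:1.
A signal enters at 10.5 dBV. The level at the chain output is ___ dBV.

Stage 1: overshoot 20 dB → 20/20 = 1 dB → -8.5 dBV; +2 dB make-up → -6.5 dBV.
Stage 2: below threshold (-6.5 ≤ 7.2); passes unchanged; make-up brings it to -3.5 dBV.
Stage 3: -3.5 dBV ≤ 4 dBV, so stage 3 doesn't engage; output -3.5 dBV.

-3.5 dBV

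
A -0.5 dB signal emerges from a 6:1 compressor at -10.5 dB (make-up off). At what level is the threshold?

-12.5 dB

Input is 12 dB above T (since output overshoot × R = input overshoot: (-10.5 − T)·6 = -0.5 − T gives T = -12.5 dB).
Check: -12.5 + (-0.5 − (-12.5))/6 = -12.5 + 2 = -10.5 dB. ✓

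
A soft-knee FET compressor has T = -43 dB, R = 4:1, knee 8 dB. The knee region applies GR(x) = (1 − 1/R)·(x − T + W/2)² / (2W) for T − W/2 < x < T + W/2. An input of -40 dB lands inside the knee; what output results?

-42.296875 dB

x − T + W/2 = -40 − (-43) + 4 = 7.
GR = (1 − 1/4) × 7² / 16 = 0.75 × 49 / 16 = 2.296875 dB.
Output = -40 − 2.296875 = -42.296875 dB.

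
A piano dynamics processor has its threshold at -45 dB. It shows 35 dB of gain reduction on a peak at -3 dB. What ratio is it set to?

Input overshoot = -3 − (-45) = 42 dB.
Output overshoot = 42 − 35 = 7 dB.
Ratio = input overshoot / output overshoot = 42 / 7 = 6.

6:1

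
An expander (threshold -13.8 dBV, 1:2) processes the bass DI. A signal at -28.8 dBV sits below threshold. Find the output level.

Below threshold, a 1:2 expander applies gain = (2−1)×(T − x) of attenuation.
(2−1) × 15 = 15 dB, so output = -28.8 − 15 = -43.8 dBV.

-43.8 dBV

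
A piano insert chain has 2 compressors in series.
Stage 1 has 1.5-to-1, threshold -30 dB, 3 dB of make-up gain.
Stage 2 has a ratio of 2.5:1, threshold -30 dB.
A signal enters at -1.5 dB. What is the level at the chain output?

Stage 1: 28.5 dB above -30 dB, reduced 1.5:1 to 19 dB above → -11 dB; +3 dB make-up → -8 dB.
Stage 2: -8 dB is 22 dB over -30 dB; at 2.5:1 that becomes 8.8 dB over, giving -21.2 dB.

-21.2 dB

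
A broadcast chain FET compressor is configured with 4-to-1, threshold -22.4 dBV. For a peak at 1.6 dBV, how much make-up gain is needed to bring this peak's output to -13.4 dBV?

3 dB

Overshoot 24 dB → 24/4 = 6 dB after compression, so the compressed level is -22.4 + 6 = -16.4 dBV.
Make-up = target − compressed = -13.4 − (-16.4) = 3 dB.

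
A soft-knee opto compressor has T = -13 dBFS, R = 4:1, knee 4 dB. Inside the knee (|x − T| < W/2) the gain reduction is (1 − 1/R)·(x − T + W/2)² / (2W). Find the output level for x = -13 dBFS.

x − T + W/2 = -13 − (-13) + 2 = 2.
GR = (1 − 1/4) × 2² / 8 = 0.75 × 4 / 8 = 0.375 dB.
Output = -13 − 0.375 = -13.375 dBFS.

-13.375 dBFS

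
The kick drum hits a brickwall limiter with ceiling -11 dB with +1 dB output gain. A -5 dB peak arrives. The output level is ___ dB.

-10 dB

A brickwall limiter is an ∞:1 compressor: any input above the ceiling is clamped to -11 dB.
Output gain then adds 1 dB: -11 + 1 = -10 dB.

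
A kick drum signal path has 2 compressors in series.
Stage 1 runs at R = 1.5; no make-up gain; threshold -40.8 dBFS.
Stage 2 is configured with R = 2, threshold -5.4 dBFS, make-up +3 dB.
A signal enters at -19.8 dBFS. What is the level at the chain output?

Stage 1: overshoot 21 dB → 21/1.5 = 14 dB → -26.8 dBFS.
Stage 2: -26.8 dBFS is at or below the -5.4 dBFS threshold — no compression; make-up brings it to -23.8 dBFS.

-23.8 dBFS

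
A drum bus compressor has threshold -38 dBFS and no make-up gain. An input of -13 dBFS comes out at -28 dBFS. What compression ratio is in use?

2.5:1

Input overshoot = -13 − (-38) = 25 dB; output overshoot = -28 − (-38) = 10 dB.
Ratio = 25 / 10 = 2.5.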